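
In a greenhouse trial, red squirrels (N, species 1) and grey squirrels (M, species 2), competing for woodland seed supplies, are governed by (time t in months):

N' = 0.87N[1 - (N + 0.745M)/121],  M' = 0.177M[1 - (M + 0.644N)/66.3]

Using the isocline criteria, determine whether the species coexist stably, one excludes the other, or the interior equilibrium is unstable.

species 1 excludes species 2

Compare the nullcline intercepts: K1/α12 = 121/0.745 = 162 > K2 = 66.3; K2/α21 = 66.3/0.644 = 103 < K1 = 121.
Since the inequalities point opposite ways, species 1 can invade but species 2 cannot.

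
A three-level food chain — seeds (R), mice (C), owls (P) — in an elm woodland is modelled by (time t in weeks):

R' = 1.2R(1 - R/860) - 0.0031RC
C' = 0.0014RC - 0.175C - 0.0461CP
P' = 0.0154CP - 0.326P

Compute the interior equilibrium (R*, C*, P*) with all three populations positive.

R* ≈ 813, C* ≈ 21.2, P* ≈ 20.9

From dP/dt = 0: 0.0154C* = 0.326, so C* = 21.2.
From dR/dt = 0: 1.2(1 - R*/860) = 0.0031·21.2, giving R* = 860·(1 - 0.0547) = 813.
From dC/dt = 0: 0.0014·813 - 0.175 = 0.0461P*, so P* = 0.963/0.0461 = 20.9.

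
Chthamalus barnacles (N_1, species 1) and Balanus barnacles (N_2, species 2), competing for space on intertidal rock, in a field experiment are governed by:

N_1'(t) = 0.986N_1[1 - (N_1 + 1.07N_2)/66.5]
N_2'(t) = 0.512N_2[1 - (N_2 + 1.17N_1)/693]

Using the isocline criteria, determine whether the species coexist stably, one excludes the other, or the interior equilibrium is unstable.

species 2 excludes species 1

Compare the nullcline intercepts: K1/α12 = 66.5/1.07 = 62.1 < K2 = 693; K2/α21 = 693/1.17 = 592 > K1 = 66.5.
Since the inequalities point opposite ways, species 2 can invade but species 1 cannot.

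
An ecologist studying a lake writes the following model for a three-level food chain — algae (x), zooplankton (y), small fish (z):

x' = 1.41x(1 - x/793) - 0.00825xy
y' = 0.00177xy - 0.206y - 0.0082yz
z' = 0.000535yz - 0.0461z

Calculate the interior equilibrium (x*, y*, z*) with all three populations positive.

From dz/dt = 0: 0.000535y* = 0.0461, so y* = 86.2.
From dx/dt = 0: 1.41(1 - x*/793) = 0.00825·86.2, giving x* = 793·(1 - 0.504) = 393.
From dy/dt = 0: 0.00177·393 - 0.206 = 0.0082z*, so z* = 0.49/0.0082 = 59.7.

x* ≈ 393, y* ≈ 86.2, z* ≈ 59.7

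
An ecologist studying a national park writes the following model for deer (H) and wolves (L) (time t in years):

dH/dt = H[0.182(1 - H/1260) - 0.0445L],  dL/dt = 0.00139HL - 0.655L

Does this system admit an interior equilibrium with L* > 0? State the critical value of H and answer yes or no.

Threshold H = 471; K > 471, so yes, the predator persists.

The predator equation gives dL/dt > 0 only when H > 0.655/0.00139 = 471.
Without the predator, H → K = 1260. Since 1260 > 471, the predator can invade and persist.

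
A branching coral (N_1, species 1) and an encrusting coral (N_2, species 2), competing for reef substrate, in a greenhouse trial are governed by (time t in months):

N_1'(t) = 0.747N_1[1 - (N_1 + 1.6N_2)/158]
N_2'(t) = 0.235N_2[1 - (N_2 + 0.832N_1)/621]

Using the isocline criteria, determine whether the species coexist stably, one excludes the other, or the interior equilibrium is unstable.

Compare the nullcline intercepts: K1/α12 = 158/1.6 = 98.8 < K2 = 621; K2/α21 = 621/0.832 = 746 > K1 = 158.
Since the inequalities point opposite ways, species 2 can invade but species 1 cannot.

species 2 excludes species 1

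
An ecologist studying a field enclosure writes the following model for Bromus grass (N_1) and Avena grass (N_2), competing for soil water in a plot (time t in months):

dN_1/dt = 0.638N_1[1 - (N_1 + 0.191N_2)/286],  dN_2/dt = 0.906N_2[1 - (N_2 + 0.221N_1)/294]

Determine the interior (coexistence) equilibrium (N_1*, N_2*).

Setting both brackets to zero gives the nullclines N_1 + 0.191N_2 = 286 and 0.221N_1 + N_2 = 294.
Substituting N_2 = 294 - 0.221N_1 into the first: N_1(1 - 0.191·0.221) = 286 - 0.191·294.
So N_1* = 230/0.958 = 240, and then N_2* = 294 - 0.221·240 = 241.

N_1* ≈ 240, N_2* ≈ 241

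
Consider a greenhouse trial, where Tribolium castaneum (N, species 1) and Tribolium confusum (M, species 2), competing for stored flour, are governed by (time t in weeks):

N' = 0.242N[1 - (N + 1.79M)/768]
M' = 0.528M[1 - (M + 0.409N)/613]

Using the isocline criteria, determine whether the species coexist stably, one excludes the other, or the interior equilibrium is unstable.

Compare the nullcline intercepts: K1/α12 = 768/1.79 = 429 < K2 = 613; K2/α21 = 613/0.409 = 1500 > K1 = 768.
Since the inequalities point opposite ways, species 2 can invade but species 1 cannot.

species 2 excludes species 1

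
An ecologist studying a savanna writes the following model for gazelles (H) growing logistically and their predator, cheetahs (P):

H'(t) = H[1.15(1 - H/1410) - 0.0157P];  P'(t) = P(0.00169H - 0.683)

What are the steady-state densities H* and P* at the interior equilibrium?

From dP/dt = 0 with P > 0: 0.00169H* = 0.683, so H* = 404.
Substitute into dH/dt = 0: 1.15(1 - 404/1410) = 0.0157P*.
The bracket is 0.713, giving P* = 0.82/0.0157 = 52.3.

H* ≈ 404, P* ≈ 52.3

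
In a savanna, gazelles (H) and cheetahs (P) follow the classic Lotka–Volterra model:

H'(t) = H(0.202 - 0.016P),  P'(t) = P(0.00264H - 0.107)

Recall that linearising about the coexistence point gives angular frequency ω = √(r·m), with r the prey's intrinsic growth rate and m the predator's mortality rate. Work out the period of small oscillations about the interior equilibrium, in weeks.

T ≈ 42.7 weeks

Here r = 0.202 and m = 0.107, so r·m = 0.0216.
ω = √0.0216 = 0.147 per week, hence T = 2π/ω ≈ 42.7 weeks.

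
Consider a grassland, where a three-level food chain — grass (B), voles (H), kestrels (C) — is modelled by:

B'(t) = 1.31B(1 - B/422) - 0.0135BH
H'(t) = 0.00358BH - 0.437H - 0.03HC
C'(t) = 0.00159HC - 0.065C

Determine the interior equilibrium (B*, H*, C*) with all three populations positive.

From dC/dt = 0: 0.00159H* = 0.065, so H* = 40.9.
From dB/dt = 0: 1.31(1 - B*/422) = 0.0135·40.9, giving B* = 422·(1 - 0.421) = 244.
From dH/dt = 0: 0.00358·244 - 0.437 = 0.03C*, so C* = 0.437/0.03 = 14.6.

B* ≈ 244, H* ≈ 40.9, C* ≈ 14.6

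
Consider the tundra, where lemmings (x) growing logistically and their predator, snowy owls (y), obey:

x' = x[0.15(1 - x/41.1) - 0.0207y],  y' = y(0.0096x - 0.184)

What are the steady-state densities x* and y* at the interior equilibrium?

x* ≈ 19.2, y* ≈ 3.87

From dy/dt = 0 with y > 0: 0.0096x* = 0.184, so x* = 19.2.
Substitute into dx/dt = 0: 0.15(1 - 19.2/41.1) = 0.0207y*.
The bracket is 0.534, giving y* = 0.08/0.0207 = 3.87.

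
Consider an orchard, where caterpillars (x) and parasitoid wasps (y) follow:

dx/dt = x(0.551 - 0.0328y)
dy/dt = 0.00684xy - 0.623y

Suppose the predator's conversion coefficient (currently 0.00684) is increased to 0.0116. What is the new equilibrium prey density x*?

x* ≈ 53.7

At the interior fixed point, setting dy/dt = 0 with y > 0 fixes x* = (predator death rate)/(xy coefficient) — independent of the other coefficients.
With the change, x* = 0.623/0.0116 = 53.7; it falls from 91.1.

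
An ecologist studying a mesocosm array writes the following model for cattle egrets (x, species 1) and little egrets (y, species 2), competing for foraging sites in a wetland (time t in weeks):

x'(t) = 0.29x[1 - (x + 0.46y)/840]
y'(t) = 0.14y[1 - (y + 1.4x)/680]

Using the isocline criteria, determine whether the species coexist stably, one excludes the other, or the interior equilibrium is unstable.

species 1 excludes species 2

Compare the nullcline intercepts: K1/α12 = 840/0.46 = 1830 > K2 = 680; K2/α21 = 680/1.4 = 486 < K1 = 840.
Since the inequalities point opposite ways, species 1 can invade but species 2 cannot.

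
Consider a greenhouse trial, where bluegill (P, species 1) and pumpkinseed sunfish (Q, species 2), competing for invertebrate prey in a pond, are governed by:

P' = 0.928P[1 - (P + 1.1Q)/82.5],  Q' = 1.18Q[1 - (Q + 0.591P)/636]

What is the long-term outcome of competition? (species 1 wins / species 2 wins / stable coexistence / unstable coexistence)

species 2 excludes species 1

Compare the nullcline intercepts: K1/α12 = 82.5/1.1 = 75 < K2 = 636; K2/α21 = 636/0.591 = 1080 > K1 = 82.5.
Since the inequalities point opposite ways, species 2 can invade but species 1 cannot.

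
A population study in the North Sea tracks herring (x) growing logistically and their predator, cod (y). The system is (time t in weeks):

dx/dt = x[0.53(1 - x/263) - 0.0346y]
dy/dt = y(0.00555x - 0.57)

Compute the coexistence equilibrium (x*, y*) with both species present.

x* ≈ 103, y* ≈ 9.34

From dy/dt = 0 with y > 0: 0.00555x* = 0.57, so x* = 103.
Substitute into dx/dt = 0: 0.53(1 - 103/263) = 0.0346y*.
The bracket is 0.609, giving y* = 0.323/0.0346 = 9.34.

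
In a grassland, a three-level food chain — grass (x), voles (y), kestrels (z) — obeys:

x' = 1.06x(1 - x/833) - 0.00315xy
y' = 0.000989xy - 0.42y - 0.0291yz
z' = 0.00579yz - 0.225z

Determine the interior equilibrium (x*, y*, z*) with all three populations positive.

x* ≈ 737, y* ≈ 38.9, z* ≈ 10.6

From dz/dt = 0: 0.00579y* = 0.225, so y* = 38.9.
From dx/dt = 0: 1.06(1 - x*/833) = 0.00315·38.9, giving x* = 833·(1 - 0.115) = 737.
From dy/dt = 0: 0.000989·737 - 0.42 = 0.0291z*, so z* = 0.309/0.0291 = 10.6.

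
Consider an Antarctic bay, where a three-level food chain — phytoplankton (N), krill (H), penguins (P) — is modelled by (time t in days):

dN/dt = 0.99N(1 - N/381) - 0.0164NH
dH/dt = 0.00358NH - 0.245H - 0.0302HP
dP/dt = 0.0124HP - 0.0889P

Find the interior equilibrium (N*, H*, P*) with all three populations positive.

From dP/dt = 0: 0.0124H* = 0.0889, so H* = 7.17.
From dN/dt = 0: 0.99(1 - N*/381) = 0.0164·7.17, giving N* = 381·(1 - 0.119) = 336.
From dH/dt = 0: 0.00358·336 - 0.245 = 0.0302P*, so P* = 0.957/0.0302 = 31.7.

N* ≈ 336, H* ≈ 7.17, P* ≈ 31.7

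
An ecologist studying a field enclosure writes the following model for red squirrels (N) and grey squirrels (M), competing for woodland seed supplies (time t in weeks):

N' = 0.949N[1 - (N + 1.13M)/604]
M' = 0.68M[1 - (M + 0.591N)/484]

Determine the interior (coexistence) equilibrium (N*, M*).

N* ≈ 172, M* ≈ 382

Setting both brackets to zero gives the nullclines N + 1.13M = 604 and 0.591N + M = 484.
Substituting M = 484 - 0.591N into the first: N(1 - 1.13·0.591) = 604 - 1.13·484.
So N* = 57.1/0.332 = 172, and then M* = 484 - 0.591·172 = 382.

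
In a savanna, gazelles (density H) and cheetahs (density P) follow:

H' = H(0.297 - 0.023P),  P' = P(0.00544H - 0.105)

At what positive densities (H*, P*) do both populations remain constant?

Set dP/dt = 0 with P > 0: 0.00544H - 0.105 = 0, so H* = 0.105/0.00544 = 19.3.
Set dH/dt = 0 with H > 0: 0.297 - 0.023P = 0, so P* = 0.297/0.023 = 12.9.

H* ≈ 19.3, P* ≈ 12.9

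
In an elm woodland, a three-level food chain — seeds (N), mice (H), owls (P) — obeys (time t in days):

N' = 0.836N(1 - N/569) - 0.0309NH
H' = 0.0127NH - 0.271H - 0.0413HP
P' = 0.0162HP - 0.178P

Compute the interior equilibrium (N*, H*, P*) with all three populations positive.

From dP/dt = 0: 0.0162H* = 0.178, so H* = 11.
From dN/dt = 0: 0.836(1 - N*/569) = 0.0309·11, giving N* = 569·(1 - 0.406) = 338.
From dH/dt = 0: 0.0127·338 - 0.271 = 0.0413P*, so P* = 4.02/0.0413 = 97.3.

N* ≈ 338, H* ≈ 11, P* ≈ 97.3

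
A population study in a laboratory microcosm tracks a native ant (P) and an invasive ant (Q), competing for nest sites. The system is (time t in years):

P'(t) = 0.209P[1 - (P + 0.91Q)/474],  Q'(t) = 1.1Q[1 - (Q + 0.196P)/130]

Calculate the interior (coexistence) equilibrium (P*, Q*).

P* ≈ 433, Q* ≈ 45.1

Setting both brackets to zero gives the nullclines P + 0.91Q = 474 and 0.196P + Q = 130.
Substituting Q = 130 - 0.196P into the first: P(1 - 0.91·0.196) = 474 - 0.91·130.
So P* = 356/0.822 = 433, and then Q* = 130 - 0.196·433 = 45.1.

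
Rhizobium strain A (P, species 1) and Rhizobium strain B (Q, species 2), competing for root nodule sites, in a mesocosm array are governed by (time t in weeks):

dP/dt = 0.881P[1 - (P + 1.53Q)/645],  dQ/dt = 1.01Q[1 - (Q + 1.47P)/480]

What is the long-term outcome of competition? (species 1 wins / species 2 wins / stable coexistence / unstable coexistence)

Compare the nullcline intercepts: K1/α12 = 645/1.53 = 422 < K2 = 480; K2/α21 = 480/1.47 = 327 < K1 = 645.
Since both are reversed, neither can invade when rare; the interior point is a saddle.

unstable coexistence (outcome depends on initial conditions)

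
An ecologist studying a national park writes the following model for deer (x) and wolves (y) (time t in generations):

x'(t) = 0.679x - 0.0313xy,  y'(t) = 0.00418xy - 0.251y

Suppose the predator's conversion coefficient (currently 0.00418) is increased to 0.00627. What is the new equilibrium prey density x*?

At the interior fixed point, setting dy/dt = 0 with y > 0 fixes x* = (predator death rate)/(xy coefficient) — independent of the other coefficients.
With the change, x* = 0.251/0.00627 = 40; it falls from 60.

x* ≈ 40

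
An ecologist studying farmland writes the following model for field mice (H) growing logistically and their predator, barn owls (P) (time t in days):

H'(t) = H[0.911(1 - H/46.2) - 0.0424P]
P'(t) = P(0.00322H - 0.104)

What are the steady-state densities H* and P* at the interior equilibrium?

H* ≈ 32.3, P* ≈ 6.47

From dP/dt = 0 with P > 0: 0.00322H* = 0.104, so H* = 32.3.
Substitute into dH/dt = 0: 0.911(1 - 32.3/46.2) = 0.0424P*.
The bracket is 0.301, giving P* = 0.274/0.0424 = 6.47.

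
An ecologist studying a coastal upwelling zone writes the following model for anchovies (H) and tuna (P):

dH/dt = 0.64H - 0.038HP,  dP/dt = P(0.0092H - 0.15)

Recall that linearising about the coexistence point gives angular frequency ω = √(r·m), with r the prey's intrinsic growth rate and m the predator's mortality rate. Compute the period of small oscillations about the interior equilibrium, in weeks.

Here r = 0.64 and m = 0.15, so r·m = 0.096.
ω = √0.096 = 0.31 per week, hence T = 2π/ω ≈ 20.3 weeks.

T ≈ 20.3 weeks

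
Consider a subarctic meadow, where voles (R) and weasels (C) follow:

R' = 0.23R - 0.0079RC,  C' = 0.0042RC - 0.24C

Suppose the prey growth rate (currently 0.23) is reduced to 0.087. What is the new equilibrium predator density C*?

C* ≈ 11

At the interior fixed point, setting dR/dt = 0 with R > 0 fixes C* = (prey growth rate)/(RC coefficient) — independent of the other coefficients.
With the change, C* = 0.087/0.0079 = 11; it falls from 29.1.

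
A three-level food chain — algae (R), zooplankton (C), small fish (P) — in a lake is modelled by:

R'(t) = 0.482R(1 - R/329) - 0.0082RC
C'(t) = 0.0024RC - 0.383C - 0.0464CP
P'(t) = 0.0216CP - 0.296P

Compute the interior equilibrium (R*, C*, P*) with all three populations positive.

R* ≈ 252, C* ≈ 13.7, P* ≈ 4.8

From dP/dt = 0: 0.0216C* = 0.296, so C* = 13.7.
From dR/dt = 0: 0.482(1 - R*/329) = 0.0082·13.7, giving R* = 329·(1 - 0.233) = 252.
From dC/dt = 0: 0.0024·252 - 0.383 = 0.0464P*, so P* = 0.223/0.0464 = 4.8.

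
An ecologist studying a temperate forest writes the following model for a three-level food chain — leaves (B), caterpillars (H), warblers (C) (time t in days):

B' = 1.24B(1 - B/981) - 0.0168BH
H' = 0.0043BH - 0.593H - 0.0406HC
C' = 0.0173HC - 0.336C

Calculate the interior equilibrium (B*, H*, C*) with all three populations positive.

From dC/dt = 0: 0.0173H* = 0.336, so H* = 19.4.
From dB/dt = 0: 1.24(1 - B*/981) = 0.0168·19.4, giving B* = 981·(1 - 0.263) = 723.
From dH/dt = 0: 0.0043·723 - 0.593 = 0.0406C*, so C* = 2.52/0.0406 = 62.

B* ≈ 723, H* ≈ 19.4, C* ≈ 62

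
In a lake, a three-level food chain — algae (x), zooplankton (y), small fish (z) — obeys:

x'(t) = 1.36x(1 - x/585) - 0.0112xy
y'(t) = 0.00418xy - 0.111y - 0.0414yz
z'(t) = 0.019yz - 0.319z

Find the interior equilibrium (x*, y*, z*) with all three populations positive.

x* ≈ 504, y* ≈ 16.8, z* ≈ 48.2

From dz/dt = 0: 0.019y* = 0.319, so y* = 16.8.
From dx/dt = 0: 1.36(1 - x*/585) = 0.0112·16.8, giving x* = 585·(1 - 0.138) = 504.
From dy/dt = 0: 0.00418·504 - 0.111 = 0.0414z*, so z* = 2/0.0414 = 48.2.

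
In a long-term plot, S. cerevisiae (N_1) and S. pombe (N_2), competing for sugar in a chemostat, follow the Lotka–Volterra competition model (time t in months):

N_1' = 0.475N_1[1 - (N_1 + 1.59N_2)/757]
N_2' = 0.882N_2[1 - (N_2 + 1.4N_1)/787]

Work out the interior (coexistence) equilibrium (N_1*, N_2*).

Setting both brackets to zero gives the nullclines N_1 + 1.59N_2 = 757 and 1.4N_1 + N_2 = 787.
Substituting N_2 = 787 - 1.4N_1 into the first: N_1(1 - 1.59·1.4) = 757 - 1.59·787.
So N_1* = -494/-1.23 = 403, and then N_2* = 787 - 1.4·403 = 223.

N_1* ≈ 403, N_2* ≈ 223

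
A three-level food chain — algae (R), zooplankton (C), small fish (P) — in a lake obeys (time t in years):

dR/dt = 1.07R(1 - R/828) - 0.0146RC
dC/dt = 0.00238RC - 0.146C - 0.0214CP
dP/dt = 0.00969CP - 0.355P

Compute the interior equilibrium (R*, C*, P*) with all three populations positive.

R* ≈ 414, C* ≈ 36.6, P* ≈ 39.2

From dP/dt = 0: 0.00969C* = 0.355, so C* = 36.6.
From dR/dt = 0: 1.07(1 - R*/828) = 0.0146·36.6, giving R* = 828·(1 - 0.5) = 414.
From dC/dt = 0: 0.00238·414 - 0.146 = 0.0214P*, so P* = 0.84/0.0214 = 39.2.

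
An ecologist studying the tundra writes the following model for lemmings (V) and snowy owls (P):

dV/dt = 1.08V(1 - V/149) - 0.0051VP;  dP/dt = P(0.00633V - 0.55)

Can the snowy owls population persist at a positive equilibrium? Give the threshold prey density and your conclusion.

The predator equation gives dP/dt > 0 only when V > 0.55/0.00633 = 86.9.
Without the predator, V → K = 149. Since 149 > 86.9, the predator can invade and persist.

Threshold V = 86.9; K > 86.9, so yes, the predator persists.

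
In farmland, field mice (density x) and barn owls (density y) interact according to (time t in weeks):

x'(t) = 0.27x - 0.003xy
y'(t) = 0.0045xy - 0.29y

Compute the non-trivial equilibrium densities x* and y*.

x* ≈ 64.4, y* ≈ 90

Set dy/dt = 0 with y > 0: 0.0045x - 0.29 = 0, so x* = 0.29/0.0045 = 64.4.
Set dx/dt = 0 with x > 0: 0.27 - 0.003y = 0, so y* = 0.27/0.003 = 90.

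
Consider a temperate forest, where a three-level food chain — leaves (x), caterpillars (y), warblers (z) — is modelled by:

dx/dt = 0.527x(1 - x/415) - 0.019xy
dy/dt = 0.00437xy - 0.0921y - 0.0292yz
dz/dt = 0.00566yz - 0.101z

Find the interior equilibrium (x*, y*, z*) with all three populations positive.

From dz/dt = 0: 0.00566y* = 0.101, so y* = 17.8.
From dx/dt = 0: 0.527(1 - x*/415) = 0.019·17.8, giving x* = 415·(1 - 0.643) = 148.
From dy/dt = 0: 0.00437·148 - 0.0921 = 0.0292z*, so z* = 0.555/0.0292 = 19.

x* ≈ 148, y* ≈ 17.8, z* ≈ 19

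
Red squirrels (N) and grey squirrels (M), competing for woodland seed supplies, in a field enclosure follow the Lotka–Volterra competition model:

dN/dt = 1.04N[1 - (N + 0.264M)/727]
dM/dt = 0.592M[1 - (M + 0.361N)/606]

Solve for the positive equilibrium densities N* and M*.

Setting both brackets to zero gives the nullclines N + 0.264M = 727 and 0.361N + M = 606.
Substituting M = 606 - 0.361N into the first: N(1 - 0.264·0.361) = 727 - 0.264·606.
So N* = 567/0.905 = 627, and then M* = 606 - 0.361·627 = 380.

N* ≈ 627, M* ≈ 380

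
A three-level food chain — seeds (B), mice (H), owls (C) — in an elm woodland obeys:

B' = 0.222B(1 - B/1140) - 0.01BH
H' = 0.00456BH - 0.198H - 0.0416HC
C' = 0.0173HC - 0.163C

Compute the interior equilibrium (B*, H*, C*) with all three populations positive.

B* ≈ 656, H* ≈ 9.42, C* ≈ 67.2

From dC/dt = 0: 0.0173H* = 0.163, so H* = 9.42.
From dB/dt = 0: 0.222(1 - B*/1140) = 0.01·9.42, giving B* = 1140·(1 - 0.424) = 656.
From dH/dt = 0: 0.00456·656 - 0.198 = 0.0416C*, so C* = 2.79/0.0416 = 67.2.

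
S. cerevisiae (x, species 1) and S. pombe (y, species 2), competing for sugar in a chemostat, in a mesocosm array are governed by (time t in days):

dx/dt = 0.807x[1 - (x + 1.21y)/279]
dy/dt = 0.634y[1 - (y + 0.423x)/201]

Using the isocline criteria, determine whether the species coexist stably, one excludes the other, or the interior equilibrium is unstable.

stable coexistence

Compare the nullcline intercepts: K1/α12 = 279/1.21 = 231 > K2 = 201; K2/α21 = 201/0.423 = 475 > K1 = 279.
Since both inequalities hold, each species can invade when rare, so the interior equilibrium is stable.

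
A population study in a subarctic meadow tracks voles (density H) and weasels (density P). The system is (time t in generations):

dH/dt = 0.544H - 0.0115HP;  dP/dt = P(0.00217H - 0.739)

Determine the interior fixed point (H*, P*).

Set dP/dt = 0 with P > 0: 0.00217H - 0.739 = 0, so H* = 0.739/0.00217 = 341.
Set dH/dt = 0 with H > 0: 0.544 - 0.0115P = 0, so P* = 0.544/0.0115 = 47.3.

H* ≈ 341, P* ≈ 47.3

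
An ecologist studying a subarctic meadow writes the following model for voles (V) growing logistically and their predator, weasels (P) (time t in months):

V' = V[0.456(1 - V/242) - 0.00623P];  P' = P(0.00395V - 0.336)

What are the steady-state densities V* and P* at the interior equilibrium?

V* ≈ 85.1, P* ≈ 47.5

From dP/dt = 0 with P > 0: 0.00395V* = 0.336, so V* = 85.1.
Substitute into dV/dt = 0: 0.456(1 - 85.1/242) = 0.00623P*.
The bracket is 0.648, giving P* = 0.296/0.00623 = 47.5.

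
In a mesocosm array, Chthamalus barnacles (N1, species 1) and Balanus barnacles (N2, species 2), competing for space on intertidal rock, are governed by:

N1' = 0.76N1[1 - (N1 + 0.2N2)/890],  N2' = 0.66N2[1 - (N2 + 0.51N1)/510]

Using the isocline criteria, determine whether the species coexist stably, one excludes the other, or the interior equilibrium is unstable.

stable coexistence

Compare the nullcline intercepts: K1/α12 = 890/0.2 = 4450 > K2 = 510; K2/α21 = 510/0.51 = 1000 > K1 = 890.
Since both inequalities hold, each species can invade when rare, so the interior equilibrium is stable.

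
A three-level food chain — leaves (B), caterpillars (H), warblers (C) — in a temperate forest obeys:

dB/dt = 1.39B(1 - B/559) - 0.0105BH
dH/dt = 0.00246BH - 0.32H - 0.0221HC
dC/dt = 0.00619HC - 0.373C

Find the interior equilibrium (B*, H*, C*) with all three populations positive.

B* ≈ 305, H* ≈ 60.3, C* ≈ 19.4

From dC/dt = 0: 0.00619H* = 0.373, so H* = 60.3.
From dB/dt = 0: 1.39(1 - B*/559) = 0.0105·60.3, giving B* = 559·(1 - 0.455) = 305.
From dH/dt = 0: 0.00246·305 - 0.32 = 0.0221C*, so C* = 0.429/0.0221 = 19.4.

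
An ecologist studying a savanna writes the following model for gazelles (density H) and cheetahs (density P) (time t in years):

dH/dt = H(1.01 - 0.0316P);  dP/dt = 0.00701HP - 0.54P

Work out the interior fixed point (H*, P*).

Set dP/dt = 0 with P > 0: 0.00701H - 0.54 = 0, so H* = 0.54/0.00701 = 77.
Set dH/dt = 0 with H > 0: 1.01 - 0.0316P = 0, so P* = 1.01/0.0316 = 32.

H* ≈ 77, P* ≈ 32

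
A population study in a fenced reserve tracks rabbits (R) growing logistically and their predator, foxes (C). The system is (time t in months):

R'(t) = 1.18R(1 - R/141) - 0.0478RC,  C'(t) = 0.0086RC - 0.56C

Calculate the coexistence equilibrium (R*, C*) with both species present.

From dC/dt = 0 with C > 0: 0.0086R* = 0.56, so R* = 65.1.
Substitute into dR/dt = 0: 1.18(1 - 65.1/141) = 0.0478C*.
The bracket is 0.538, giving C* = 0.635/0.0478 = 13.3.

R* ≈ 65.1, C* ≈ 13.3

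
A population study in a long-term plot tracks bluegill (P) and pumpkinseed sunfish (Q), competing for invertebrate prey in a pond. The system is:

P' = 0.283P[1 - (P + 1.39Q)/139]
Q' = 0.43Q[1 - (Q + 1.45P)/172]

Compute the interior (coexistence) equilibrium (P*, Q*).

Setting both brackets to zero gives the nullclines P + 1.39Q = 139 and 1.45P + Q = 172.
Substituting Q = 172 - 1.45P into the first: P(1 - 1.39·1.45) = 139 - 1.39·172.
So P* = -100/-1.02 = 98.6, and then Q* = 172 - 1.45·98.6 = 29.1.

P* ≈ 98.6, Q* ≈ 29.1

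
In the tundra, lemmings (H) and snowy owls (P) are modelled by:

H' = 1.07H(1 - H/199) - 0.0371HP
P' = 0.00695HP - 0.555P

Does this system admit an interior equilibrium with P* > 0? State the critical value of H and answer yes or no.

The predator equation gives dP/dt > 0 only when H > 0.555/0.00695 = 79.9.
Without the predator, H → K = 199. Since 199 > 79.9, the predator can invade and persist.

Threshold H = 79.9; K > 79.9, so yes, the predator persists.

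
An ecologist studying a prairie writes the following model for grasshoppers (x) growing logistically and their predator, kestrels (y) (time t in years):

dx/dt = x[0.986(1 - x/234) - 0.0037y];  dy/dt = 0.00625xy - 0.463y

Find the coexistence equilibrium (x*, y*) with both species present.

From dy/dt = 0 with y > 0: 0.00625x* = 0.463, so x* = 74.1.
Substitute into dx/dt = 0: 0.986(1 - 74.1/234) = 0.0037y*.
The bracket is 0.683, giving y* = 0.674/0.0037 = 182.

x* ≈ 74.1, y* ≈ 182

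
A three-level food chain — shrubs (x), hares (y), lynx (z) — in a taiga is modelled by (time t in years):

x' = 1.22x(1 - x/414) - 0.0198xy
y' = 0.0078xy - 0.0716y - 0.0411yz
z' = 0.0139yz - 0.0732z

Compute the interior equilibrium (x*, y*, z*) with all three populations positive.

From dz/dt = 0: 0.0139y* = 0.0732, so y* = 5.27.
From dx/dt = 0: 1.22(1 - x*/414) = 0.0198·5.27, giving x* = 414·(1 - 0.0855) = 379.
From dy/dt = 0: 0.0078·379 - 0.0716 = 0.0411z*, so z* = 2.88/0.0411 = 70.1.

x* ≈ 379, y* ≈ 5.27, z* ≈ 70.1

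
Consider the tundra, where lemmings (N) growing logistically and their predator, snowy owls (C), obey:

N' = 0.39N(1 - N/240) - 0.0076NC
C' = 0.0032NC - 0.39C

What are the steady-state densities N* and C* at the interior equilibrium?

N* ≈ 122, C* ≈ 25.3

From dC/dt = 0 with C > 0: 0.0032N* = 0.39, so N* = 122.
Substitute into dN/dt = 0: 0.39(1 - 122/240) = 0.0076C*.
The bracket is 0.492, giving C* = 0.192/0.0076 = 25.3.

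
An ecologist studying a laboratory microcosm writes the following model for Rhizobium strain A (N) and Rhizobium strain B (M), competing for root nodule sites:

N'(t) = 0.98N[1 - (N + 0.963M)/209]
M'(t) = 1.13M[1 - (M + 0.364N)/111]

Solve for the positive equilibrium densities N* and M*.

Setting both brackets to zero gives the nullclines N + 0.963M = 209 and 0.364N + M = 111.
Substituting M = 111 - 0.364N into the first: N(1 - 0.963·0.364) = 209 - 0.963·111.
So N* = 102/0.649 = 157, and then M* = 111 - 0.364·157 = 53.8.

N* ≈ 157, M* ≈ 53.8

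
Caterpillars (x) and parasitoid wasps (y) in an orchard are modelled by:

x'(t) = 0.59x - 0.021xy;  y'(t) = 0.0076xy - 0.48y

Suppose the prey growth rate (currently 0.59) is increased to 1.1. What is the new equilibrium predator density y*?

y* ≈ 52.4

At the interior fixed point, setting dx/dt = 0 with x > 0 fixes y* = (prey growth rate)/(xy coefficient) — independent of the other coefficients.
With the change, y* = 1.1/0.021 = 52.4; it rises from 28.1.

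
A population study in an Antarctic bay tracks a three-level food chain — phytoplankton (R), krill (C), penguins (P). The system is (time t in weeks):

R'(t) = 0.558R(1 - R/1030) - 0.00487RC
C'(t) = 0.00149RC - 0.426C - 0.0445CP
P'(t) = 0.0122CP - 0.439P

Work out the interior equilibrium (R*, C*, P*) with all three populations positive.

From dP/dt = 0: 0.0122C* = 0.439, so C* = 36.
From dR/dt = 0: 0.558(1 - R*/1030) = 0.00487·36, giving R* = 1030·(1 - 0.314) = 707.
From dC/dt = 0: 0.00149·707 - 0.426 = 0.0445P*, so P* = 0.627/0.0445 = 14.1.

R* ≈ 707, C* ≈ 36, P* ≈ 14.1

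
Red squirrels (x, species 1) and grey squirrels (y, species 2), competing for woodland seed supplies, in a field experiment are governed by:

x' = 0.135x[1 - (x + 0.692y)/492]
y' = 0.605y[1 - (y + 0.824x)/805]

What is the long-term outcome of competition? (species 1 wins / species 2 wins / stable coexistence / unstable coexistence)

species 2 excludes species 1

Compare the nullcline intercepts: K1/α12 = 492/0.692 = 711 < K2 = 805; K2/α21 = 805/0.824 = 977 > K1 = 492.
Since the inequalities point opposite ways, species 2 can invade but species 1 cannot.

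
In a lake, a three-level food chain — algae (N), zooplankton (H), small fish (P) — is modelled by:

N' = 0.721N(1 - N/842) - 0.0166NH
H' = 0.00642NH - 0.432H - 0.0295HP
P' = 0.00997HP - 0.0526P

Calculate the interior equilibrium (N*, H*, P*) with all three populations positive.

N* ≈ 740, H* ≈ 5.28, P* ≈ 146

From dP/dt = 0: 0.00997H* = 0.0526, so H* = 5.28.
From dN/dt = 0: 0.721(1 - N*/842) = 0.0166·5.28, giving N* = 842·(1 - 0.121) = 740.
From dH/dt = 0: 0.00642·740 - 0.432 = 0.0295P*, so P* = 4.32/0.0295 = 146.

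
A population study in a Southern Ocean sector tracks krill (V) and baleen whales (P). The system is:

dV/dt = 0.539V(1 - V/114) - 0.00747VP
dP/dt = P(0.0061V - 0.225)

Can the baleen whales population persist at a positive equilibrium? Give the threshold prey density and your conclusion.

Threshold V = 36.9; K > 36.9, so yes, the predator persists.

The predator equation gives dP/dt > 0 only when V > 0.225/0.0061 = 36.9.
Without the predator, V → K = 114. Since 114 > 36.9, the predator can invade and persist.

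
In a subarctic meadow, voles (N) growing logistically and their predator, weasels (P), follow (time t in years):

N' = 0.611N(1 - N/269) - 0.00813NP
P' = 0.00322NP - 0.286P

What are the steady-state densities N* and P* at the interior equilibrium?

N* ≈ 88.8, P* ≈ 50.3

From dP/dt = 0 with P > 0: 0.00322N* = 0.286, so N* = 88.8.
Substitute into dN/dt = 0: 0.611(1 - 88.8/269) = 0.00813P*.
The bracket is 0.67, giving P* = 0.409/0.00813 = 50.3.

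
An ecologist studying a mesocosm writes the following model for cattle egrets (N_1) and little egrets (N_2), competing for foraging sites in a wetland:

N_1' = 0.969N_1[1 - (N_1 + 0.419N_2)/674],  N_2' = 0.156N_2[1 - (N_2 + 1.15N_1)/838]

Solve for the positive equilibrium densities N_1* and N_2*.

Setting both brackets to zero gives the nullclines N_1 + 0.419N_2 = 674 and 1.15N_1 + N_2 = 838.
Substituting N_2 = 838 - 1.15N_1 into the first: N_1(1 - 0.419·1.15) = 674 - 0.419·838.
So N_1* = 323/0.518 = 623, and then N_2* = 838 - 1.15·623 = 121.

N_1* ≈ 623, N_2* ≈ 121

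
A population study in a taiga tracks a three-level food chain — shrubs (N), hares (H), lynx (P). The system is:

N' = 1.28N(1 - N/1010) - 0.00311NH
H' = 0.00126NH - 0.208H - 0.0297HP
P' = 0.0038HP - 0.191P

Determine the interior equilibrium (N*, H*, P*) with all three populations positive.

From dP/dt = 0: 0.0038H* = 0.191, so H* = 50.3.
From dN/dt = 0: 1.28(1 - N*/1010) = 0.00311·50.3, giving N* = 1010·(1 - 0.122) = 887.
From dH/dt = 0: 0.00126·887 - 0.208 = 0.0297P*, so P* = 0.909/0.0297 = 30.6.

N* ≈ 887, H* ≈ 50.3, P* ≈ 30.6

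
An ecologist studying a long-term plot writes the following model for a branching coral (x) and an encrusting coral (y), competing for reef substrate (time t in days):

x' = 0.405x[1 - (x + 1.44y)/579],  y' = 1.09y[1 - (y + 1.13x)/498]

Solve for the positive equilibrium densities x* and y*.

x* ≈ 220, y* ≈ 249

Setting both brackets to zero gives the nullclines x + 1.44y = 579 and 1.13x + y = 498.
Substituting y = 498 - 1.13x into the first: x(1 - 1.44·1.13) = 579 - 1.44·498.
So x* = -138/-0.627 = 220, and then y* = 498 - 1.13·220 = 249.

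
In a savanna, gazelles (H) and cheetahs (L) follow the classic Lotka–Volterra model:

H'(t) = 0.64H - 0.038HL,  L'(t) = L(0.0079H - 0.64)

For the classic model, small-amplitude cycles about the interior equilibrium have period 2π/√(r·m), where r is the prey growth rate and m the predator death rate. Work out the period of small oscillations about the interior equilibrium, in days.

Here r = 0.64 and m = 0.64, so r·m = 0.41.
ω = √0.41 = 0.64 per day, hence T = 2π/ω ≈ 9.82 days.

T ≈ 9.82 days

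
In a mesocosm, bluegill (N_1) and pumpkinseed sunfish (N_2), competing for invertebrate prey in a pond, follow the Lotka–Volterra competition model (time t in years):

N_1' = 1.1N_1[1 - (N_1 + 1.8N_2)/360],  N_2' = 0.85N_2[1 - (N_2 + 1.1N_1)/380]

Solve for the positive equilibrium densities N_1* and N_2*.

Setting both brackets to zero gives the nullclines N_1 + 1.8N_2 = 360 and 1.1N_1 + N_2 = 380.
Substituting N_2 = 380 - 1.1N_1 into the first: N_1(1 - 1.8·1.1) = 360 - 1.8·380.
So N_1* = -324/-0.98 = 331, and then N_2* = 380 - 1.1·331 = 16.3.

N_1* ≈ 331, N_2* ≈ 16.3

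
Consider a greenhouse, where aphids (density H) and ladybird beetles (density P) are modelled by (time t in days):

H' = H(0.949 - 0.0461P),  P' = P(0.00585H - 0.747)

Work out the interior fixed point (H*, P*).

Set dP/dt = 0 with P > 0: 0.00585H - 0.747 = 0, so H* = 0.747/0.00585 = 128.
Set dH/dt = 0 with H > 0: 0.949 - 0.0461P = 0, so P* = 0.949/0.0461 = 20.6.

H* ≈ 128, P* ≈ 20.6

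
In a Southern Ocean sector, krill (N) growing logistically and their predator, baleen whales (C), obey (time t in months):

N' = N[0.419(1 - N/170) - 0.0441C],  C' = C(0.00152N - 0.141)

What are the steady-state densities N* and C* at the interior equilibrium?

From dC/dt = 0 with C > 0: 0.00152N* = 0.141, so N* = 92.8.
Substitute into dN/dt = 0: 0.419(1 - 92.8/170) = 0.0441C*.
The bracket is 0.454, giving C* = 0.19/0.0441 = 4.32.

N* ≈ 92.8, C* ≈ 4.32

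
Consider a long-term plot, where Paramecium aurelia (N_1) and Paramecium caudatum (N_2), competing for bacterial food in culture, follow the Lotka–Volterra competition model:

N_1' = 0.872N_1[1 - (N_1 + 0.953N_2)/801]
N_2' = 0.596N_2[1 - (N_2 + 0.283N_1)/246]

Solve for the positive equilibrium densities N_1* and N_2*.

Setting both brackets to zero gives the nullclines N_1 + 0.953N_2 = 801 and 0.283N_1 + N_2 = 246.
Substituting N_2 = 246 - 0.283N_1 into the first: N_1(1 - 0.953·0.283) = 801 - 0.953·246.
So N_1* = 567/0.73 = 776, and then N_2* = 246 - 0.283·776 = 26.5.

N_1* ≈ 776, N_2* ≈ 26.5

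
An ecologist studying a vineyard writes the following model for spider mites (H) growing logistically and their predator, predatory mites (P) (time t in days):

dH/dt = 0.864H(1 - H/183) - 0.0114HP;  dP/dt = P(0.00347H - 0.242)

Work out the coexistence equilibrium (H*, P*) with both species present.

From dP/dt = 0 with P > 0: 0.00347H* = 0.242, so H* = 69.7.
Substitute into dH/dt = 0: 0.864(1 - 69.7/183) = 0.0114P*.
The bracket is 0.619, giving P* = 0.535/0.0114 = 46.9.

H* ≈ 69.7, P* ≈ 46.9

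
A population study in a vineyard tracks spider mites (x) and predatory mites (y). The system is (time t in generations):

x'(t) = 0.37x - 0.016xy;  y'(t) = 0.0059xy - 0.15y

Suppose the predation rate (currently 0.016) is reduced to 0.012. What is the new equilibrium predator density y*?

y* ≈ 30.8

At the interior fixed point, setting dx/dt = 0 with x > 0 fixes y* = (prey growth rate)/(xy coefficient) — independent of the other coefficients.
With the change, y* = 0.37/0.012 = 30.8; it rises from 23.1.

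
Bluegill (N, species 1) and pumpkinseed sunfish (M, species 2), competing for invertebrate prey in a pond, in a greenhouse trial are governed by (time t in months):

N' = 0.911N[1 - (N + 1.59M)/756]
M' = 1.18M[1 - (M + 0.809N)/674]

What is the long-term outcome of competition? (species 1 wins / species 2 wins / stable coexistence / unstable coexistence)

Compare the nullcline intercepts: K1/α12 = 756/1.59 = 475 < K2 = 674; K2/α21 = 674/0.809 = 833 > K1 = 756.
Since the inequalities point opposite ways, species 2 can invade but species 1 cannot.

species 2 excludes species 1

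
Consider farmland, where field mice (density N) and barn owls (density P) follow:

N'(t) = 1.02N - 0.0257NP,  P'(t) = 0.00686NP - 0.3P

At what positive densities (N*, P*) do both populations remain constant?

N* ≈ 43.7, P* ≈ 39.7

Set dP/dt = 0 with P > 0: 0.00686N - 0.3 = 0, so N* = 0.3/0.00686 = 43.7.
Set dN/dt = 0 with N > 0: 1.02 - 0.0257P = 0, so P* = 1.02/0.0257 = 39.7.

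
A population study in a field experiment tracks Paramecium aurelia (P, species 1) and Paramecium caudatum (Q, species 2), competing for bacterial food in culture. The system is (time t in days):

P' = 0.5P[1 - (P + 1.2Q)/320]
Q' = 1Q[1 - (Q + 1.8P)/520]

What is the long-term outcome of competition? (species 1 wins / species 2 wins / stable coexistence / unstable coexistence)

unstable coexistence (outcome depends on initial conditions)

Compare the nullcline intercepts: K1/α12 = 320/1.2 = 267 < K2 = 520; K2/α21 = 520/1.8 = 289 < K1 = 320.
Since both are reversed, neither can invade when rare; the interior point is a saddle.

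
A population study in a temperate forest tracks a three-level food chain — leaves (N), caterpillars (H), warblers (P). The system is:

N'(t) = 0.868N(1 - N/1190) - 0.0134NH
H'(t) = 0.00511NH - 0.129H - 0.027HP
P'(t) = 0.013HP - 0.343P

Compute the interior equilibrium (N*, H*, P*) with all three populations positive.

From dP/dt = 0: 0.013H* = 0.343, so H* = 26.4.
From dN/dt = 0: 0.868(1 - N*/1190) = 0.0134·26.4, giving N* = 1190·(1 - 0.407) = 705.
From dH/dt = 0: 0.00511·705 - 0.129 = 0.027P*, so P* = 3.48/0.027 = 129.

N* ≈ 705, H* ≈ 26.4, P* ≈ 129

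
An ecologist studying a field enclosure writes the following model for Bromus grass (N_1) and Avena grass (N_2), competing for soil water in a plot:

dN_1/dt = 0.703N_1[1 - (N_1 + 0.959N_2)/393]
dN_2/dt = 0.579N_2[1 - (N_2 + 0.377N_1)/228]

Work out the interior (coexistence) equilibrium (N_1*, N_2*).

Setting both brackets to zero gives the nullclines N_1 + 0.959N_2 = 393 and 0.377N_1 + N_2 = 228.
Substituting N_2 = 228 - 0.377N_1 into the first: N_1(1 - 0.959·0.377) = 393 - 0.959·228.
So N_1* = 174/0.638 = 273, and then N_2* = 228 - 0.377·273 = 125.

N_1* ≈ 273, N_2* ≈ 125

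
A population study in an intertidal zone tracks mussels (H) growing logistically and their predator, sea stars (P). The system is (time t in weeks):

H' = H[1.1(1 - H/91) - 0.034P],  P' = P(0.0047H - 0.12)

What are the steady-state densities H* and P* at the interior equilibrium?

H* ≈ 25.5, P* ≈ 23.3

From dP/dt = 0 with P > 0: 0.0047H* = 0.12, so H* = 25.5.
Substitute into dH/dt = 0: 1.1(1 - 25.5/91) = 0.034P*.
The bracket is 0.719, giving P* = 0.791/0.034 = 23.3.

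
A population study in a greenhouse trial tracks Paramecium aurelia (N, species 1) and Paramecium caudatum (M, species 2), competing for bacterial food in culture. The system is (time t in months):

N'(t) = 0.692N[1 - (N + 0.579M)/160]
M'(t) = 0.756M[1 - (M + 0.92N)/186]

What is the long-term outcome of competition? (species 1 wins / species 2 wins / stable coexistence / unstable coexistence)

Compare the nullcline intercepts: K1/α12 = 160/0.579 = 276 > K2 = 186; K2/α21 = 186/0.92 = 202 > K1 = 160.
Since both inequalities hold, each species can invade when rare, so the interior equilibrium is stable.

stable coexistence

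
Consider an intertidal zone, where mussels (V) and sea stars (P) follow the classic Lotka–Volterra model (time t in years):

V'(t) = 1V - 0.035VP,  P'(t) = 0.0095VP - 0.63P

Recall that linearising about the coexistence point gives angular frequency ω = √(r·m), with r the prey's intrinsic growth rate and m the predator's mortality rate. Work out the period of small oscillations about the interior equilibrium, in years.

Here r = 1 and m = 0.63, so r·m = 0.63.
ω = √0.63 = 0.794 per year, hence T = 2π/ω ≈ 7.92 years.

T ≈ 7.92 years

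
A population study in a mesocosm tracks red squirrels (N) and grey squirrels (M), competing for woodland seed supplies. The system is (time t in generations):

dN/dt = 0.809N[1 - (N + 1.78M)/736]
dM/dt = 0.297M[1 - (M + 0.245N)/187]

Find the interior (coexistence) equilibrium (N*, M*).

N* ≈ 715, M* ≈ 11.8

Setting both brackets to zero gives the nullclines N + 1.78M = 736 and 0.245N + M = 187.
Substituting M = 187 - 0.245N into the first: N(1 - 1.78·0.245) = 736 - 1.78·187.
So N* = 403/0.564 = 715, and then M* = 187 - 0.245·715 = 11.8.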